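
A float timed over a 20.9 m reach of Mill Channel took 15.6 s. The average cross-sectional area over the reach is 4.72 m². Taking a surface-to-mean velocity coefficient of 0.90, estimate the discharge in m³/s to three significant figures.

5.69 m³/s

v_surface = L / t̄ = 20.9 / 15.6 = 1.340 m/s
v_mean = 0.90 × 1.340 = 1.206 m/s
Q = A × v_mean = 4.72 × 1.206 = 5.691 m³/s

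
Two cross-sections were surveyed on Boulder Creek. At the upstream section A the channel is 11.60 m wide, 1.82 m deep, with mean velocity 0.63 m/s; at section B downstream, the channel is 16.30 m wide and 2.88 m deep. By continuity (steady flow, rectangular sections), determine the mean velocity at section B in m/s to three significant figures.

0.283 m/s

Q = A₁V₁ = (11.60×1.82) × 0.63 = 13.30 m³/s
A₂ = 16.30 × 2.88 = 46.94 m²
V₂ = Q/A₂ = 13.30/46.94 = 0.2833 m/s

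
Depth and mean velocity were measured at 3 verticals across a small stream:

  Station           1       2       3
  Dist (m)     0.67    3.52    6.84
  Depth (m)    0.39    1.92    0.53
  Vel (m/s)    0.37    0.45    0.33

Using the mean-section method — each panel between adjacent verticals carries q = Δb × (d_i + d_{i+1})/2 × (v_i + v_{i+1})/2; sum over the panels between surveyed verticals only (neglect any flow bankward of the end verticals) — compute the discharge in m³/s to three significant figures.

Panel 1-2: Δb = 2.85 m, d̄ = (0.39+1.92)/2 = 1.155, v̄ = (0.37+0.45)/2 = 0.41 → q = 2.85×1.155×0.41 = 1.350 m³/s
Panel 2-3: Δb = 3.32 m, d̄ = (1.92+0.53)/2 = 1.225, v̄ = (0.45+0.33)/2 = 0.39 → q = 3.32×1.225×0.39 = 1.586 m³/s
Q = Σ q = 2.936 m³/s

2.94 m³/s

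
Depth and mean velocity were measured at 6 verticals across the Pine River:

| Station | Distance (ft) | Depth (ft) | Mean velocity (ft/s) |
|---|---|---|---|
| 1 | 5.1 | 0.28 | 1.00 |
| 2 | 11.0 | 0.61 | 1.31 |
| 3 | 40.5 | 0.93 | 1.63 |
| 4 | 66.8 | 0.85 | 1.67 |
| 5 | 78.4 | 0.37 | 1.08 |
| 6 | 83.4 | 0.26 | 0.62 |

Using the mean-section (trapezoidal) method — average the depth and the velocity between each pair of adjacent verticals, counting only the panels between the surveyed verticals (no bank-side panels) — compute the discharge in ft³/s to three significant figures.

86.1 ft³/s

Panel 1-2: Δb = 5.9 ft, d̄ = (0.28+0.61)/2 = 0.445, v̄ = (1.00+1.31)/2 = 1.155 → q = 5.9×0.445×1.155 = 3.032 ft³/s
Panel 2-3: Δb = 29.5 ft, d̄ = (0.61+0.93)/2 = 0.77, v̄ = (1.31+1.63)/2 = 1.47 → q = 29.5×0.77×1.47 = 33.39 ft³/s
Panel 3-4: Δb = 26.3 ft, d̄ = (0.93+0.85)/2 = 0.89, v̄ = (1.63+1.67)/2 = 1.65 → q = 26.3×0.89×1.65 = 38.62 ft³/s
Panel 4-5: Δb = 11.6 ft, d̄ = (0.85+0.37)/2 = 0.61, v̄ = (1.67+1.08)/2 = 1.375 → q = 11.6×0.61×1.375 = 9.730 ft³/s
Panel 5-6: Δb = 5 ft, d̄ = (0.37+0.26)/2 = 0.315, v̄ = (1.08+0.62)/2 = 0.85 → q = 5×0.315×0.85 = 1.339 ft³/s
Q = Σ q = 86.11 ft³/s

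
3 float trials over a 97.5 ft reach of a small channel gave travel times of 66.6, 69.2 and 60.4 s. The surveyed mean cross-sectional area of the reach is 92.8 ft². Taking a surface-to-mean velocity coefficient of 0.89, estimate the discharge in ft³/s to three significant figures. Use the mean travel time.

123 ft³/s

t̄ = (66.6 + 69.2 + 60.4) / 3 = 65.4 s
v_surface = L / t̄ = 97.5 / 65.4 = 1.491 ft/s
v_mean = 0.89 × 1.491 = 1.327 ft/s
Q = A × v_mean = 92.8 × 1.327 = 123.1 ft³/s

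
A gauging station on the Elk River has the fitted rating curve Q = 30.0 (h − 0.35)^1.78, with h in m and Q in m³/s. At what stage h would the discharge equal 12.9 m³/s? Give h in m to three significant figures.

0.972 m

h − h₀ = (Q/C)^(1/b) = (12.9/30.0)^(1/1.78) = 0.6224 m
h = 0.35 + 0.6224 = 0.9724 m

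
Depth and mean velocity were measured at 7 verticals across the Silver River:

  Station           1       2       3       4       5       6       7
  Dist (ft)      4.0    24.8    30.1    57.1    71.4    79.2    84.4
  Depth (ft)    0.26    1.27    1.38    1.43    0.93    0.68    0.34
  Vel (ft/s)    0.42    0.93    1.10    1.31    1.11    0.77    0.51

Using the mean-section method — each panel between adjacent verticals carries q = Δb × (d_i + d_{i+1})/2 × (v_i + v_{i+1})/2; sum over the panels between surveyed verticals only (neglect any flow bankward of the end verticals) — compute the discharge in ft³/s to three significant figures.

91.6 ft³/s

Panel 1-2: Δb = 20.8 ft, d̄ = (0.26+1.27)/2 = 0.765, v̄ = (0.42+0.93)/2 = 0.675 → q = 20.8×0.765×0.675 = 10.74 ft³/s
Panel 2-3: Δb = 5.3 ft, d̄ = (1.27+1.38)/2 = 1.325, v̄ = (0.93+1.10)/2 = 1.015 → q = 5.3×1.325×1.015 = 7.128 ft³/s
Panel 3-4: Δb = 27 ft, d̄ = (1.38+1.43)/2 = 1.405, v̄ = (1.10+1.31)/2 = 1.205 → q = 27×1.405×1.205 = 45.71 ft³/s
Panel 4-5: Δb = 14.3 ft, d̄ = (1.43+0.93)/2 = 1.18, v̄ = (1.31+1.11)/2 = 1.21 → q = 14.3×1.18×1.21 = 20.42 ft³/s
Panel 5-6: Δb = 7.8 ft, d̄ = (0.93+0.68)/2 = 0.805, v̄ = (1.11+0.77)/2 = 0.94 → q = 7.8×0.805×0.94 = 5.902 ft³/s
Panel 6-7: Δb = 5.2 ft, d̄ = (0.68+0.34)/2 = 0.51, v̄ = (0.77+0.51)/2 = 0.64 → q = 5.2×0.51×0.64 = 1.697 ft³/s
Q = Σ q = 91.60 ft³/s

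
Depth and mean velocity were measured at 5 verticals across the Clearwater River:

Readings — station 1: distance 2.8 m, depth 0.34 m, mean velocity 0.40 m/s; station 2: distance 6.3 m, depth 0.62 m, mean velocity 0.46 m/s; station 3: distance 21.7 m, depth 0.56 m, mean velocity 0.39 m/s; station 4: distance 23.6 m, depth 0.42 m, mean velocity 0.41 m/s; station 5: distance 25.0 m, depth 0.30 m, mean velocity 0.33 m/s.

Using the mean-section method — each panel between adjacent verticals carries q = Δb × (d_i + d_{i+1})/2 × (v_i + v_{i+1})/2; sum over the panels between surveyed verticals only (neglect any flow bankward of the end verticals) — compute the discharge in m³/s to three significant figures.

5.14 m³/s

Panel 1-2: Δb = 3.5 m, d̄ = (0.34+0.62)/2 = 0.48, v̄ = (0.40+0.46)/2 = 0.43 → q = 3.5×0.48×0.43 = 0.7224 m³/s
Panel 2-3: Δb = 15.4 m, d̄ = (0.62+0.56)/2 = 0.59, v̄ = (0.46+0.39)/2 = 0.425 → q = 15.4×0.59×0.425 = 3.862 m³/s
Panel 3-4: Δb = 1.9 m, d̄ = (0.56+0.42)/2 = 0.49, v̄ = (0.39+0.41)/2 = 0.4 → q = 1.9×0.49×0.4 = 0.3724 m³/s
Panel 4-5: Δb = 1.4 m, d̄ = (0.42+0.30)/2 = 0.36, v̄ = (0.41+0.33)/2 = 0.37 → q = 1.4×0.36×0.37 = 0.1865 m³/s
Q = Σ q = 5.143 m³/s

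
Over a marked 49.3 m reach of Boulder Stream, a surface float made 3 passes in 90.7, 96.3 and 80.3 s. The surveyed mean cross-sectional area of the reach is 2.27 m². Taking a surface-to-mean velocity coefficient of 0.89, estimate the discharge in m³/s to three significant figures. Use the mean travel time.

1.12 m³/s

t̄ = (90.7 + 96.3 + 80.3) / 3 = 89.1 s
v_surface = L / t̄ = 49.3 / 89.1 = 0.5533 m/s
v_mean = 0.89 × 0.5533 = 0.4924 m/s
Q = A × v_mean = 2.27 × 0.4924 = 1.118 m³/s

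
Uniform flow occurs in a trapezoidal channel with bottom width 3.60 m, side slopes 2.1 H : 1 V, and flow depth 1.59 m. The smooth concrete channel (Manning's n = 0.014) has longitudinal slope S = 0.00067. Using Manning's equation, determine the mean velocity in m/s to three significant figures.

A = (b + z·y)·y = (3.60 + 2.1×1.59)×1.59 = 11.03 m²
P = b + 2y√(1+z²) = 3.60 + 2×1.59×√(1+2.1²) = 11.00 m
R = A/P = 11.03/11.00 = 1.003 m
Q = (1/n)·A·R^(2/3)·S^(1/2) = (1/0.014) × 11.03 × 1.003^(2/3) × 0.00067^(1/2) = 20.44 m³/s
V = Q/A = 20.44/11.03 = 1.853 m/s

1.85 m/s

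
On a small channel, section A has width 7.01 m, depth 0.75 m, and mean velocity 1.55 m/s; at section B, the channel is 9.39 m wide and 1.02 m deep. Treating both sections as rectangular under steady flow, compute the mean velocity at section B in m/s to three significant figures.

0.851 m/s

Q = A₁V₁ = (7.01×0.75) × 1.55 = 8.149 m³/s
A₂ = 9.39 × 1.02 = 9.578 m²
V₂ = Q/A₂ = 8.149/9.578 = 0.8508 m/s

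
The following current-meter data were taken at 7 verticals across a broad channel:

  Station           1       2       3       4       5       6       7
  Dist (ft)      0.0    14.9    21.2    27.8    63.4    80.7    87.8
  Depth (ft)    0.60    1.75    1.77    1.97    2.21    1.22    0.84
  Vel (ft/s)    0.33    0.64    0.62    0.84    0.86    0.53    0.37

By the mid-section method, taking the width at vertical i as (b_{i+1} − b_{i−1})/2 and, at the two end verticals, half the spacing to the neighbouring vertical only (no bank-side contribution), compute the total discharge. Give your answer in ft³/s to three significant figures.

w_1 = (14.9 − 0.0)/2 = 7.45 ft; q_1 = 0.33 × 0.60 × 7.45 = 1.475 ft³/s
w_2 = (21.2 − 0.0)/2 = 10.6 ft; q_2 = 0.64 × 1.75 × 10.6 = 11.87 ft³/s
w_3 = (27.8 − 14.9)/2 = 6.45 ft; q_3 = 0.62 × 1.77 × 6.45 = 7.078 ft³/s
w_4 = (63.4 − 21.2)/2 = 21.1 ft; q_4 = 0.84 × 1.97 × 21.1 = 34.92 ft³/s
w_5 = (80.7 − 27.8)/2 = 26.45 ft; q_5 = 0.86 × 2.21 × 26.45 = 50.27 ft³/s
w_6 = (87.8 − 63.4)/2 = 12.2 ft; q_6 = 0.53 × 1.22 × 12.2 = 7.889 ft³/s
w_7 = (87.8 − 80.7)/2 = 3.55 ft; q_7 = 0.37 × 0.84 × 3.55 = 1.103 ft³/s
Q = Σ qᵢ = 114.6 ft³/s

115 ft³/s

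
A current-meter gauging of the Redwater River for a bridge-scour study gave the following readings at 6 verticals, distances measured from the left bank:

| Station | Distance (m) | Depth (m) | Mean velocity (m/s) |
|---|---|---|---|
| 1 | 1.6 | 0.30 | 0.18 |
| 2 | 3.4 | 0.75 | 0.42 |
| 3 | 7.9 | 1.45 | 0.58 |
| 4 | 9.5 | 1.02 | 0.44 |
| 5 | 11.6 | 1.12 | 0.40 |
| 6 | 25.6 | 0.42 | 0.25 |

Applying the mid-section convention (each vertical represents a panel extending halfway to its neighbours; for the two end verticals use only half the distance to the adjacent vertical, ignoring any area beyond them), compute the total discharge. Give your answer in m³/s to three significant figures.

8.78 m³/s

w_1 = (3.4 − 1.6)/2 = 0.9 m; q_1 = 0.18 × 0.30 × 0.9 = 0.04860 m³/s
w_2 = (7.9 − 1.6)/2 = 3.15 m; q_2 = 0.42 × 0.75 × 3.15 = 0.9923 m³/s
w_3 = (9.5 − 3.4)/2 = 3.05 m; q_3 = 0.58 × 1.45 × 3.05 = 2.565 m³/s
w_4 = (11.6 − 7.9)/2 = 1.85 m; q_4 = 0.44 × 1.02 × 1.85 = 0.8303 m³/s
w_5 = (25.6 − 9.5)/2 = 8.05 m; q_5 = 0.40 × 1.12 × 8.05 = 3.606 m³/s
w_6 = (25.6 − 11.6)/2 = 7 m; q_6 = 0.25 × 0.42 × 7 = 0.7350 m³/s
Q = Σ qᵢ = 8.778 m³/s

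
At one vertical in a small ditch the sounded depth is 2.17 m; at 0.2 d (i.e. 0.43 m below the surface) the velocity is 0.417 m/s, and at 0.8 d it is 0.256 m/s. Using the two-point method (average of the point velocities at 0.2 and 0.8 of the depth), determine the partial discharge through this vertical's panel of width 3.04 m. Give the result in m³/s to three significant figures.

2.22 m³/s

v̄ = (0.417 + 0.256) / 2 = 0.3365 m/s
q = v̄ × d × w = 0.3365 × 2.17 × 3.04 = 2.220 m³/s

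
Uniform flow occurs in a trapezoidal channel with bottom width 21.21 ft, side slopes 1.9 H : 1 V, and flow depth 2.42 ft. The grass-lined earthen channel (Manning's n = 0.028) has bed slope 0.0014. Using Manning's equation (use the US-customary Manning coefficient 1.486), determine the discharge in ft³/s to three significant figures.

A = (b + z·y)·y = (21.21 + 1.9×2.42)×2.42 = 62.46 ft²
P = b + 2y√(1+z²) = 21.21 + 2×2.42×√(1+1.9²) = 31.60 ft
R = A/P = 62.46/31.60 = 1.976 ft
Q = (1.486/n)·A·R^(2/3)·S^(1/2) = (1.486/0.028) × 62.46 × 1.976^(2/3) × 0.0014^(1/2) = 195.3 ft³/s

195 ft³/s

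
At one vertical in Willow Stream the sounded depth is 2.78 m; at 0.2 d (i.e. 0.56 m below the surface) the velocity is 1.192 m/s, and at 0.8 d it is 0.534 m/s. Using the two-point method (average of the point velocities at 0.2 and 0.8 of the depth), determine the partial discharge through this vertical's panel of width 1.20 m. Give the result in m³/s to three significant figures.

v̄ = (1.192 + 0.534) / 2 = 0.8630 m/s
q = v̄ × d × w = 0.8630 × 2.78 × 1.20 = 2.879 m³/s

2.88 m³/s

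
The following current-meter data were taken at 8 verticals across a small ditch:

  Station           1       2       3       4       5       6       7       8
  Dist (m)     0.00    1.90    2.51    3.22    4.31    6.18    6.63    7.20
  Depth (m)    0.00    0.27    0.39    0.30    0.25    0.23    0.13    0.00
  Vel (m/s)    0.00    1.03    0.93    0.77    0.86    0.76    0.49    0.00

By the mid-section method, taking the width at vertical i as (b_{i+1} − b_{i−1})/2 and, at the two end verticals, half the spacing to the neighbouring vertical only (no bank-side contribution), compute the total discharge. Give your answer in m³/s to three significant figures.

1.35 m³/s

w_2 = (2.51 − 0.00)/2 = 1.255 m; q_2 = 1.03 × 0.27 × 1.255 = 0.3490 m³/s
w_3 = (3.22 − 1.90)/2 = 0.66 m; q_3 = 0.93 × 0.39 × 0.66 = 0.2394 m³/s
w_4 = (4.31 − 2.51)/2 = 0.9 m; q_4 = 0.77 × 0.30 × 0.9 = 0.2079 m³/s
w_5 = (6.18 − 3.22)/2 = 1.48 m; q_5 = 0.86 × 0.25 × 1.48 = 0.3182 m³/s
w_6 = (6.63 − 4.31)/2 = 1.16 m; q_6 = 0.76 × 0.23 × 1.16 = 0.2028 m³/s
w_7 = (7.20 − 6.18)/2 = 0.51 m; q_7 = 0.49 × 0.13 × 0.51 = 0.03249 m³/s
Stations 1, 8 contribute zero (depth or velocity is 0).
Q = Σ qᵢ = 1.350 m³/s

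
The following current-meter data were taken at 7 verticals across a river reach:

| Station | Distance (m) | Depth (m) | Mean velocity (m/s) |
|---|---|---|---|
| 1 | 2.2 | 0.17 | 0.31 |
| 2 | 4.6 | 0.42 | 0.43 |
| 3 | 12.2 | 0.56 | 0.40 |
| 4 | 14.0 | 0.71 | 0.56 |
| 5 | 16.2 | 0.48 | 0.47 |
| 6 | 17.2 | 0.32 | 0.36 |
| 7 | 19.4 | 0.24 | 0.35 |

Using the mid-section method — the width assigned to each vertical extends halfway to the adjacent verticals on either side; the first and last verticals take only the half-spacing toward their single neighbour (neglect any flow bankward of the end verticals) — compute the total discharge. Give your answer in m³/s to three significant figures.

3.45 m³/s

w_1 = (4.6 − 2.2)/2 = 1.2 m; q_1 = 0.31 × 0.17 × 1.2 = 0.06324 m³/s
w_2 = (12.2 − 2.2)/2 = 5 m; q_2 = 0.43 × 0.42 × 5 = 0.9030 m³/s
w_3 = (14.0 − 4.6)/2 = 4.7 m; q_3 = 0.40 × 0.56 × 4.7 = 1.053 m³/s
w_4 = (16.2 − 12.2)/2 = 2 m; q_4 = 0.56 × 0.71 × 2 = 0.7952 m³/s
w_5 = (17.2 − 14.0)/2 = 1.6 m; q_5 = 0.47 × 0.48 × 1.6 = 0.3610 m³/s
w_6 = (19.4 − 16.2)/2 = 1.6 m; q_6 = 0.36 × 0.32 × 1.6 = 0.1843 m³/s
w_7 = (19.4 − 17.2)/2 = 1.1 m; q_7 = 0.35 × 0.24 × 1.1 = 0.09240 m³/s
Q = Σ qᵢ = 3.452 m³/s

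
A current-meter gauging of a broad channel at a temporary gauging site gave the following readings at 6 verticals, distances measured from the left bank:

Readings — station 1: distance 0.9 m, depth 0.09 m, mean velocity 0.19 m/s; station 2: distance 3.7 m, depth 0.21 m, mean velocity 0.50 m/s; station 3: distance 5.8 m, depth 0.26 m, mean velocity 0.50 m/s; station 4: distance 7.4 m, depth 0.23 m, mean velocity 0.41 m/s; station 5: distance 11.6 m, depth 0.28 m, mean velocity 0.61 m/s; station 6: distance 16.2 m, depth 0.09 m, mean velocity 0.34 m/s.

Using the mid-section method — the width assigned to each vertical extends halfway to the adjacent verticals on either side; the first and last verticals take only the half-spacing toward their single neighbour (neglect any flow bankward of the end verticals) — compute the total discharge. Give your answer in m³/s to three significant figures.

w_1 = (3.7 − 0.9)/2 = 1.4 m; q_1 = 0.19 × 0.09 × 1.4 = 0.02394 m³/s
w_2 = (5.8 − 0.9)/2 = 2.45 m; q_2 = 0.50 × 0.21 × 2.45 = 0.2573 m³/s
w_3 = (7.4 − 3.7)/2 = 1.85 m; q_3 = 0.50 × 0.26 × 1.85 = 0.2405 m³/s
w_4 = (11.6 − 5.8)/2 = 2.9 m; q_4 = 0.41 × 0.23 × 2.9 = 0.2735 m³/s
w_5 = (16.2 − 7.4)/2 = 4.4 m; q_5 = 0.61 × 0.28 × 4.4 = 0.7515 m³/s
w_6 = (16.2 − 11.6)/2 = 2.3 m; q_6 = 0.34 × 0.09 × 2.3 = 0.07038 m³/s
Q = Σ qᵢ = 1.617 m³/s

1.62 m³/s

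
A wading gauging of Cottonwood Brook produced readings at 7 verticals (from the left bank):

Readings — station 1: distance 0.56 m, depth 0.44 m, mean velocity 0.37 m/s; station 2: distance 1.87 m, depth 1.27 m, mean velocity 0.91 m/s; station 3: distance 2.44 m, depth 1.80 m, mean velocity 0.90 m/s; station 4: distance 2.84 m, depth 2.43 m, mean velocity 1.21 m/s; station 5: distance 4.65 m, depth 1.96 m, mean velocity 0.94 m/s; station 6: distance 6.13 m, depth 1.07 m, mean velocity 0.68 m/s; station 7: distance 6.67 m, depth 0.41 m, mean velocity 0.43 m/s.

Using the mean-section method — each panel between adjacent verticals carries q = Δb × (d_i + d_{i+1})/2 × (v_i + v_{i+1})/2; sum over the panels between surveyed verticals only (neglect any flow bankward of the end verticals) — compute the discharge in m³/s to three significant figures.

8.71 m³/s

Panel 1-2: Δb = 1.31 m, d̄ = (0.44+1.27)/2 = 0.855, v̄ = (0.37+0.91)/2 = 0.64 → q = 1.31×0.855×0.64 = 0.7168 m³/s
Panel 2-3: Δb = 0.57 m, d̄ = (1.27+1.80)/2 = 1.535, v̄ = (0.91+0.90)/2 = 0.905 → q = 0.57×1.535×0.905 = 0.7918 m³/s
Panel 3-4: Δb = 0.4 m, d̄ = (1.80+2.43)/2 = 2.115, v̄ = (0.90+1.21)/2 = 1.055 → q = 0.4×2.115×1.055 = 0.8925 m³/s
Panel 4-5: Δb = 1.81 m, d̄ = (2.43+1.96)/2 = 2.195, v̄ = (1.21+0.94)/2 = 1.075 → q = 1.81×2.195×1.075 = 4.271 m³/s
Panel 5-6: Δb = 1.48 m, d̄ = (1.96+1.07)/2 = 1.515, v̄ = (0.94+0.68)/2 = 0.81 → q = 1.48×1.515×0.81 = 1.816 m³/s
Panel 6-7: Δb = 0.54 m, d̄ = (1.07+0.41)/2 = 0.74, v̄ = (0.68+0.43)/2 = 0.555 → q = 0.54×0.74×0.555 = 0.2218 m³/s
Q = Σ q = 8.710 m³/s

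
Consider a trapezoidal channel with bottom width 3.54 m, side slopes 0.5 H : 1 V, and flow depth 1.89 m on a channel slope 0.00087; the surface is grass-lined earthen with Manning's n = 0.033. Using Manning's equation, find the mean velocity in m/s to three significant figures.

A = (b + z·y)·y = (3.54 + 0.5×1.89)×1.89 = 8.477 m²
P = b + 2y√(1+z²) = 3.54 + 2×1.89×√(1+0.5²) = 7.766 m
R = A/P = 8.477/7.766 = 1.091 m
Q = (1/n)·A·R^(2/3)·S^(1/2) = (1/0.033) × 8.477 × 1.091^(2/3) × 0.00087^(1/2) = 8.032 m³/s
V = Q/A = 8.032/8.477 = 0.9475 m/s

0.948 m/s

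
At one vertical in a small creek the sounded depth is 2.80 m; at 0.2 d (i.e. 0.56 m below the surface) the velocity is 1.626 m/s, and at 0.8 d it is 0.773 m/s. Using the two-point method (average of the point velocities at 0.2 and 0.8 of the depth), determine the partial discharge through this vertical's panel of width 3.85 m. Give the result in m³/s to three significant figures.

12.9 m³/s

v̄ = (1.626 + 0.773) / 2 = 1.200 m/s
q = v̄ × d × w = 1.200 × 2.80 × 3.85 = 12.93 m³/s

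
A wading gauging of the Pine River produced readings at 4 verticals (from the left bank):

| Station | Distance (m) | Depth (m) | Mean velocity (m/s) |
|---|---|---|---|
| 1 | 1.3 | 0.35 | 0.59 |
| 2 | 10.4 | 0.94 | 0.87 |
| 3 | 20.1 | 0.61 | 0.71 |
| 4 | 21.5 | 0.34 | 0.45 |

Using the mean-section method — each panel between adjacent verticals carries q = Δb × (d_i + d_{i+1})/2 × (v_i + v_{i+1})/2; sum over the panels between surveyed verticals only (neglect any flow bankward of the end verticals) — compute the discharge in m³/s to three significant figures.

Panel 1-2: Δb = 9.1 m, d̄ = (0.35+0.94)/2 = 0.645, v̄ = (0.59+0.87)/2 = 0.73 → q = 9.1×0.645×0.73 = 4.285 m³/s
Panel 2-3: Δb = 9.7 m, d̄ = (0.94+0.61)/2 = 0.775, v̄ = (0.87+0.71)/2 = 0.79 → q = 9.7×0.775×0.79 = 5.939 m³/s
Panel 3-4: Δb = 1.4 m, d̄ = (0.61+0.34)/2 = 0.475, v̄ = (0.71+0.45)/2 = 0.58 → q = 1.4×0.475×0.58 = 0.3857 m³/s
Q = Σ q = 10.61 m³/s

10.6 m³/s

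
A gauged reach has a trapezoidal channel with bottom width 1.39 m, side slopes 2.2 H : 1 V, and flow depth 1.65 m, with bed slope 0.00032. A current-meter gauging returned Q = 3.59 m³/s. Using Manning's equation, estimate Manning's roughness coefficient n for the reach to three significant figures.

0.0380

A = (b + z·y)·y = (1.39 + 2.2×1.65)×1.65 = 8.283 m²
P = b + 2y√(1+z²) = 1.39 + 2×1.65×√(1+2.2²) = 9.365 m
R = A/P = 8.283/9.365 = 0.8845 m
n = (1/Q)·A·R^(2/3)·S^(1/2) = (1/3.59) × 8.283 × 0.9214 × 0.01789 = 0.03803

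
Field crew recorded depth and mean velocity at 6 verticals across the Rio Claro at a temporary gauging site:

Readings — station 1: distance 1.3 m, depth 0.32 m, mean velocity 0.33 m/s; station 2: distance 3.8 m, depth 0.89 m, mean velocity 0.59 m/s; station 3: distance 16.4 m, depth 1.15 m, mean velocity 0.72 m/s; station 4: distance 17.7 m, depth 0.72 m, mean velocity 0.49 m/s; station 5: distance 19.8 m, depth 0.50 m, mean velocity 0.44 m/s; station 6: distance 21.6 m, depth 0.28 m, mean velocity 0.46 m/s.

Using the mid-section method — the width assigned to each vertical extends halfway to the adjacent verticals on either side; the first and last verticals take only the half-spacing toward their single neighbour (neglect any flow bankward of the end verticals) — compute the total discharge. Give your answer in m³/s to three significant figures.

11.0 m³/s

w_1 = (3.8 − 1.3)/2 = 1.25 m; q_1 = 0.33 × 0.32 × 1.25 = 0.1320 m³/s
w_2 = (16.4 − 1.3)/2 = 7.55 m; q_2 = 0.59 × 0.89 × 7.55 = 3.965 m³/s
w_3 = (17.7 − 3.8)/2 = 6.95 m; q_3 = 0.72 × 1.15 × 6.95 = 5.755 m³/s
w_4 = (19.8 − 16.4)/2 = 1.7 m; q_4 = 0.49 × 0.72 × 1.7 = 0.5998 m³/s
w_5 = (21.6 − 17.7)/2 = 1.95 m; q_5 = 0.44 × 0.50 × 1.95 = 0.4290 m³/s
w_6 = (21.6 − 19.8)/2 = 0.9 m; q_6 = 0.46 × 0.28 × 0.9 = 0.1159 m³/s
Q = Σ qᵢ = 11.00 m³/s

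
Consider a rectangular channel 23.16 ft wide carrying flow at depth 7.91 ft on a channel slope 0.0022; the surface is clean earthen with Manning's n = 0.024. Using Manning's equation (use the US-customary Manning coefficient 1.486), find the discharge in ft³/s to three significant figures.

A = b·y = 23.16 × 7.91 = 183.2 ft²
P = b + 2y = 23.16 + 2×7.91 = 38.98 ft
R = A/P = 183.2/38.98 = 4.700 ft
Q = (1.486/n)·A·R^(2/3)·S^(1/2) = (1.486/0.024) × 183.2 × 4.700^(2/3) × 0.0022^(1/2) = 1493 ft³/s

1490 ft³/s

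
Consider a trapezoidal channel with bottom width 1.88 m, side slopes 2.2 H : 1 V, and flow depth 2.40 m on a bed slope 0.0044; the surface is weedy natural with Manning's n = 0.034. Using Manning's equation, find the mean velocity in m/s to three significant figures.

2.29 m/s

A = (b + z·y)·y = (1.88 + 2.2×2.40)×2.40 = 17.18 m²
P = b + 2y√(1+z²) = 1.88 + 2×2.40×√(1+2.2²) = 13.48 m
R = A/P = 17.18/13.48 = 1.275 m
Q = (1/n)·A·R^(2/3)·S^(1/2) = (1/0.034) × 17.18 × 1.275^(2/3) × 0.0044^(1/2) = 39.42 m³/s
V = Q/A = 39.42/17.18 = 2.294 m/s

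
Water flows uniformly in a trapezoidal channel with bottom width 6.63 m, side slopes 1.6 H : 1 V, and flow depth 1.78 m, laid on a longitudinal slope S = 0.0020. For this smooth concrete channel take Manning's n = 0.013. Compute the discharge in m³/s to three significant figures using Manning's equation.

67.8 m³/s

A = (b + z·y)·y = (6.63 + 1.6×1.78)×1.78 = 16.87 m²
P = b + 2y√(1+z²) = 6.63 + 2×1.78×√(1+1.6²) = 13.35 m
R = A/P = 16.87/13.35 = 1.264 m
Q = (1/n)·A·R^(2/3)·S^(1/2) = (1/0.013) × 16.87 × 1.264^(2/3) × 0.0020^(1/2) = 67.85 m³/s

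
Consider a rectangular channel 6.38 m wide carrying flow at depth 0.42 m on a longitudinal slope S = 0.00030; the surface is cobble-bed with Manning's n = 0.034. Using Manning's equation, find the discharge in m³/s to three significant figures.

A = b·y = 6.38 × 0.42 = 2.680 m²
P = b + 2y = 6.38 + 2×0.42 = 7.220 m
R = A/P = 2.680/7.220 = 0.3711 m
Q = (1/n)·A·R^(2/3)·S^(1/2) = (1/0.034) × 2.680 × 0.3711^(2/3) × 0.00030^(1/2) = 0.7050 m³/s

0.705 m³/s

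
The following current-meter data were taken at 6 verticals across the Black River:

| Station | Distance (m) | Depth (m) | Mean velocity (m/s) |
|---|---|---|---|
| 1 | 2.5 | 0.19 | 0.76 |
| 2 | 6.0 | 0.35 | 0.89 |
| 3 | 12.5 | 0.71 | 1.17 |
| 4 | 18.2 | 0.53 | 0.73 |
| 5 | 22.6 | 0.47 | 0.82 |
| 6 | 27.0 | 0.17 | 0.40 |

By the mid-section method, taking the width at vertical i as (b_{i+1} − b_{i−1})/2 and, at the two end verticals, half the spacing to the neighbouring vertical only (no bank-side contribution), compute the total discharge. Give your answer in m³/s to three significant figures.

10.7 m³/s

w_1 = (6.0 − 2.5)/2 = 1.75 m; q_1 = 0.76 × 0.19 × 1.75 = 0.2527 m³/s
w_2 = (12.5 − 2.5)/2 = 5 m; q_2 = 0.89 × 0.35 × 5 = 1.558 m³/s
w_3 = (18.2 − 6.0)/2 = 6.1 m; q_3 = 1.17 × 0.71 × 6.1 = 5.067 m³/s
w_4 = (22.6 − 12.5)/2 = 5.05 m; q_4 = 0.73 × 0.53 × 5.05 = 1.954 m³/s
w_5 = (27.0 − 18.2)/2 = 4.4 m; q_5 = 0.82 × 0.47 × 4.4 = 1.696 m³/s
w_6 = (27.0 − 22.6)/2 = 2.2 m; q_6 = 0.40 × 0.17 × 2.2 = 0.1496 m³/s
Q = Σ qᵢ = 10.68 m³/s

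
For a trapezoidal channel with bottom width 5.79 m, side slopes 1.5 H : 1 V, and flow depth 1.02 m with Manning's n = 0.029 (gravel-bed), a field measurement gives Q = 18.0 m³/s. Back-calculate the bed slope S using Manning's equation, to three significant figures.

0.00671

A = (b + z·y)·y = (5.79 + 1.5×1.02)×1.02 = 7.466 m²
P = b + 2y√(1+z²) = 5.79 + 2×1.02×√(1+1.5²) = 9.468 m
R = A/P = 7.466/9.468 = 0.7886 m
S = (Q·n / (1·A·R^(2/3)))² = (18.0×0.029 / (1×7.466×0.8536))² = 0.006709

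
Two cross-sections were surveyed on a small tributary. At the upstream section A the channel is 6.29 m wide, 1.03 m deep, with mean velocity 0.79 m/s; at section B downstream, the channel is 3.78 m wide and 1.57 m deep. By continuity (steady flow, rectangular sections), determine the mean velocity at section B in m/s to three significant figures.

Q = A₁V₁ = (6.29×1.03) × 0.79 = 5.118 m³/s
A₂ = 3.78 × 1.57 = 5.935 m²
V₂ = Q/A₂ = 5.118/5.935 = 0.8624 m/s

0.862 m/s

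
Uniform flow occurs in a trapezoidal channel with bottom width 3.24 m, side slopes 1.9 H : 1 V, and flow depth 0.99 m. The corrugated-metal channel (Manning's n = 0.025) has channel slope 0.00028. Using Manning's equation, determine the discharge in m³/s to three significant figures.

2.62 m³/s

A = (b + z·y)·y = (3.24 + 1.9×0.99)×0.99 = 5.070 m²
P = b + 2y√(1+z²) = 3.24 + 2×0.99×√(1+1.9²) = 7.491 m
R = A/P = 5.070/7.491 = 0.6768 m
Q = (1/n)·A·R^(2/3)·S^(1/2) = (1/0.025) × 5.070 × 0.6768^(2/3) × 0.00028^(1/2) = 2.616 m³/s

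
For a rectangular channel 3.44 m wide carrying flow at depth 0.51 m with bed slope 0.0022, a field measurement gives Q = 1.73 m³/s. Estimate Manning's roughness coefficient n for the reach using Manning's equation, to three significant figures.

A = b·y = 3.44 × 0.51 = 1.754 m²
P = b + 2y = 3.44 + 2×0.51 = 4.460 m
R = A/P = 1.754/4.460 = 0.3934 m
n = (1/Q)·A·R^(2/3)·S^(1/2) = (1/1.73) × 1.754 × 0.5369 × 0.04690 = 0.02554

0.0255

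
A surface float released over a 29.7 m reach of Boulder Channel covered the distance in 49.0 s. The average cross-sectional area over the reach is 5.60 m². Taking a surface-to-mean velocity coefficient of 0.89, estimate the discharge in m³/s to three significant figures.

v_surface = L / t̄ = 29.7 / 49 = 0.6061 m/s
v_mean = 0.89 × 0.6061 = 0.5394 m/s
Q = A × v_mean = 5.60 × 0.5394 = 3.021 m³/s

3.02 m³/s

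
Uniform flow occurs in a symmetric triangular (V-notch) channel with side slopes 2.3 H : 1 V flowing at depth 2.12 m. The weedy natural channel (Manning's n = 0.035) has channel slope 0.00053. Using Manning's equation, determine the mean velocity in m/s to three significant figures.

0.645 m/s

A = z·y² = 2.3×2.12² = 10.34 m²
P = 2y√(1+z²) = 2×2.12×√(1+2.3²) = 10.63 m
R = A/P = 10.34/10.63 = 0.9721 m
Q = (1/n)·A·R^(2/3)·S^(1/2) = (1/0.035) × 10.34 × 0.9721^(2/3) × 0.00053^(1/2) = 6.672 m³/s
V = Q/A = 6.672/10.34 = 0.6455 m/s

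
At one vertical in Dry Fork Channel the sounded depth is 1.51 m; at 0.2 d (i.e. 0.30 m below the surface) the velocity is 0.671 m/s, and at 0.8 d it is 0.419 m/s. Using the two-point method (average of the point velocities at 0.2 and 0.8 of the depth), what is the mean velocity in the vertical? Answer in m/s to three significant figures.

v̄ = (0.671 + 0.419) / 2 = 0.5450 m/s

0.545 m/s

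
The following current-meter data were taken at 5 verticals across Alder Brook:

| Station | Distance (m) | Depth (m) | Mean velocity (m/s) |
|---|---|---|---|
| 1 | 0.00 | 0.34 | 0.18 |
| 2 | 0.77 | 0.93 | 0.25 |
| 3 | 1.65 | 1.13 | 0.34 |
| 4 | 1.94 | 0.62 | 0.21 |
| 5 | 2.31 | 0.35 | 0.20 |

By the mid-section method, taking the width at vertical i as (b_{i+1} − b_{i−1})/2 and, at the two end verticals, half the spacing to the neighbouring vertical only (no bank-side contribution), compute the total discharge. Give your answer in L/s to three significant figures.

w_1 = (0.77 − 0.00)/2 = 0.385 m; q_1 = 0.18 × 0.34 × 0.385 = 0.02356 m³/s
w_2 = (1.65 − 0.00)/2 = 0.825 m; q_2 = 0.25 × 0.93 × 0.825 = 0.1918 m³/s
w_3 = (1.94 − 0.77)/2 = 0.585 m; q_3 = 0.34 × 1.13 × 0.585 = 0.2248 m³/s
w_4 = (2.31 − 1.65)/2 = 0.33 m; q_4 = 0.21 × 0.62 × 0.33 = 0.04297 m³/s
w_5 = (2.31 − 1.94)/2 = 0.185 m; q_5 = 0.20 × 0.35 × 0.185 = 0.01295 m³/s
Q = Σ qᵢ = 0.4960 m³/s
= 0.4960 × 1000 = 496.0 L/s

496 L/s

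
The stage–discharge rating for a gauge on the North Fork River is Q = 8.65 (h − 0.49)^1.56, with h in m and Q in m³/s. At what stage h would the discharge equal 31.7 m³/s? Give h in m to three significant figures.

2.79 m

h − h₀ = (Q/C)^(1/b) = (31.7/8.65)^(1/1.56) = 2.299 m
h = 0.49 + 2.299 = 2.789 m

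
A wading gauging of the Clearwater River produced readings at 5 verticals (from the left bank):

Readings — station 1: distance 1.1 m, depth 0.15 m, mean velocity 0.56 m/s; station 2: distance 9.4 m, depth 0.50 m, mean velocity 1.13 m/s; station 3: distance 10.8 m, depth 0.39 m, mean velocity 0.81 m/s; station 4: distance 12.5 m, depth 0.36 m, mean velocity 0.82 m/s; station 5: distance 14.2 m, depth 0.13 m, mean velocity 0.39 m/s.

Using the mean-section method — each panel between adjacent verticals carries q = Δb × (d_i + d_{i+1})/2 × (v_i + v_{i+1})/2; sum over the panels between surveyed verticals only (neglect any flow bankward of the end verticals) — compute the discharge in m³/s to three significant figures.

Panel 1-2: Δb = 8.3 m, d̄ = (0.15+0.50)/2 = 0.325, v̄ = (0.56+1.13)/2 = 0.845 → q = 8.3×0.325×0.845 = 2.279 m³/s
Panel 2-3: Δb = 1.4 m, d̄ = (0.50+0.39)/2 = 0.445, v̄ = (1.13+0.81)/2 = 0.97 → q = 1.4×0.445×0.97 = 0.6043 m³/s
Panel 3-4: Δb = 1.7 m, d̄ = (0.39+0.36)/2 = 0.375, v̄ = (0.81+0.82)/2 = 0.815 → q = 1.7×0.375×0.815 = 0.5196 m³/s
Panel 4-5: Δb = 1.7 m, d̄ = (0.36+0.13)/2 = 0.245, v̄ = (0.82+0.39)/2 = 0.605 → q = 1.7×0.245×0.605 = 0.2520 m³/s
Q = Σ q = 3.655 m³/s

3.66 m³/s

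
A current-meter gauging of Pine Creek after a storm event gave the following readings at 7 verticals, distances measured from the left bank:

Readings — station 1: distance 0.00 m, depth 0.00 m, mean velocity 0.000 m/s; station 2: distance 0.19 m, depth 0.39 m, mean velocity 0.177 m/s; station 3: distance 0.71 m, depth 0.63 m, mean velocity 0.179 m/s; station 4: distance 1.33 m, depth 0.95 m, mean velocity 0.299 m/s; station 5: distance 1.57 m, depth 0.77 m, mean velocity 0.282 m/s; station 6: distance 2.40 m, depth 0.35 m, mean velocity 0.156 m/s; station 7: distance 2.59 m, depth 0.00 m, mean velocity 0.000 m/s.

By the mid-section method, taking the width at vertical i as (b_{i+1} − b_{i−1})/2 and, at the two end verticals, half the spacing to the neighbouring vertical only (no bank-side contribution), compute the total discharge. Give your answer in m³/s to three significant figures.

0.355 m³/s

w_2 = (0.71 − 0.00)/2 = 0.355 m; q_2 = 0.177 × 0.39 × 0.355 = 0.02451 m³/s
w_3 = (1.33 − 0.19)/2 = 0.57 m; q_3 = 0.179 × 0.63 × 0.57 = 0.06428 m³/s
w_4 = (1.57 − 0.71)/2 = 0.43 m; q_4 = 0.299 × 0.95 × 0.43 = 0.1221 m³/s
w_5 = (2.40 − 1.33)/2 = 0.535 m; q_5 = 0.282 × 0.77 × 0.535 = 0.1162 m³/s
w_6 = (2.59 − 1.57)/2 = 0.51 m; q_6 = 0.156 × 0.35 × 0.51 = 0.02785 m³/s
Stations 1, 7 contribute zero (depth or velocity is 0).
Q = Σ qᵢ = 0.3549 m³/s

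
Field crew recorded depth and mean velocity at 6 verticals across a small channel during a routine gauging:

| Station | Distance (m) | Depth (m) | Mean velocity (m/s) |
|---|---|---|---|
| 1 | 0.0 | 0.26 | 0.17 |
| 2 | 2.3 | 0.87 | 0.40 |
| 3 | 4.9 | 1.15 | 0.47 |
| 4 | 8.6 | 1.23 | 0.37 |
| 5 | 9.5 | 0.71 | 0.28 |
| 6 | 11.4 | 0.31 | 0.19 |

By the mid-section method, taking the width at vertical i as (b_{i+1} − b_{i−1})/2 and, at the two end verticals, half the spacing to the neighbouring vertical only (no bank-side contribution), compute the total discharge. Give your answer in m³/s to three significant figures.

w_1 = (2.3 − 0.0)/2 = 1.15 m; q_1 = 0.17 × 0.26 × 1.15 = 0.05083 m³/s
w_2 = (4.9 − 0.0)/2 = 2.45 m; q_2 = 0.40 × 0.87 × 2.45 = 0.8526 m³/s
w_3 = (8.6 − 2.3)/2 = 3.15 m; q_3 = 0.47 × 1.15 × 3.15 = 1.703 m³/s
w_4 = (9.5 − 4.9)/2 = 2.3 m; q_4 = 0.37 × 1.23 × 2.3 = 1.047 m³/s
w_5 = (11.4 − 8.6)/2 = 1.4 m; q_5 = 0.28 × 0.71 × 1.4 = 0.2783 m³/s
w_6 = (11.4 − 9.5)/2 = 0.95 m; q_6 = 0.19 × 0.31 × 0.95 = 0.05596 m³/s
Q = Σ qᵢ = 3.987 m³/s

3.99 m³/s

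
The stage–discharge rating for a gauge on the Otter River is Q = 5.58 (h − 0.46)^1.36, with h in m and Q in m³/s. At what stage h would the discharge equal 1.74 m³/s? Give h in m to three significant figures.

0.885 m

h − h₀ = (Q/C)^(1/b) = (1.74/5.58)^(1/1.36) = 0.4245 m
h = 0.46 + 0.4245 = 0.8845 m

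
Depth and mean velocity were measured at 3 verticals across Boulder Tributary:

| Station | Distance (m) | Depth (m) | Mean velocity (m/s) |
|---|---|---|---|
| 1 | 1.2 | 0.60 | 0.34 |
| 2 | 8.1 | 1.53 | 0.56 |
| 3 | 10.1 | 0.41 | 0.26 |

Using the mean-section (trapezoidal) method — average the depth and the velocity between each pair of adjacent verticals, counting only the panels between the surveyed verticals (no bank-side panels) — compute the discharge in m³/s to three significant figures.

4.10 m³/s

Panel 1-2: Δb = 6.9 m, d̄ = (0.60+1.53)/2 = 1.065, v̄ = (0.34+0.56)/2 = 0.45 → q = 6.9×1.065×0.45 = 3.307 m³/s
Panel 2-3: Δb = 2 m, d̄ = (1.53+0.41)/2 = 0.97, v̄ = (0.56+0.26)/2 = 0.41 → q = 2×0.97×0.41 = 0.7954 m³/s
Q = Σ q = 4.102 m³/s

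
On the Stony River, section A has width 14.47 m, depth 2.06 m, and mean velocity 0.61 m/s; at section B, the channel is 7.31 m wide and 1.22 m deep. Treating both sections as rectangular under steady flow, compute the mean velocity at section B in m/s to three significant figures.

2.04 m/s

Q = A₁V₁ = (14.47×2.06) × 0.61 = 18.18 m³/s
A₂ = 7.31 × 1.22 = 8.918 m²
V₂ = Q/A₂ = 18.18/8.918 = 2.039 m/s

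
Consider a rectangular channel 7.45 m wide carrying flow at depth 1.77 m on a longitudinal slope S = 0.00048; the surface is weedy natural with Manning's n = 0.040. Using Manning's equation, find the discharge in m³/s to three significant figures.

8.16 m³/s

A = b·y = 7.45 × 1.77 = 13.19 m²
P = b + 2y = 7.45 + 2×1.77 = 10.99 m
R = A/P = 13.19/10.99 = 1.200 m
Q = (1/n)·A·R^(2/3)·S^(1/2) = (1/0.040) × 13.19 × 1.200^(2/3) × 0.00048^(1/2) = 8.155 m³/s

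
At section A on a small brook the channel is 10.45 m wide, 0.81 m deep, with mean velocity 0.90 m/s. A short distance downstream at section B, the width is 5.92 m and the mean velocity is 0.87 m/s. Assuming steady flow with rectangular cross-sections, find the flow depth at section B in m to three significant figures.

Q = A₁V₁ = (10.45×0.81) × 0.90 = 7.618 m³/s
d₂ = Q/(b₂ V₂) = 7.618/(5.92×0.87) = 1.479 m

1.48 m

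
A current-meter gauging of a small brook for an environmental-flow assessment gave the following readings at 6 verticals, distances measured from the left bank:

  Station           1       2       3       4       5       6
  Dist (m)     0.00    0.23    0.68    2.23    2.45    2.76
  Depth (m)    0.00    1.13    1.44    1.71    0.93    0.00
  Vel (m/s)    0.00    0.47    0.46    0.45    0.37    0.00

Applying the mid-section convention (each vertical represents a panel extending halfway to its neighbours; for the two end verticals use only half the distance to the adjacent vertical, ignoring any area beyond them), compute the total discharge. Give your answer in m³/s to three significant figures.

w_2 = (0.68 − 0.00)/2 = 0.34 m; q_2 = 0.47 × 1.13 × 0.34 = 0.1806 m³/s
w_3 = (2.23 − 0.23)/2 = 1 m; q_3 = 0.46 × 1.44 × 1 = 0.6624 m³/s
w_4 = (2.45 − 0.68)/2 = 0.885 m; q_4 = 0.45 × 1.71 × 0.885 = 0.6810 m³/s
w_5 = (2.76 − 2.23)/2 = 0.265 m; q_5 = 0.37 × 0.93 × 0.265 = 0.09119 m³/s
Stations 1, 6 contribute zero (depth or velocity is 0).
Q = Σ qᵢ = 1.615 m³/s

1.62 m³/s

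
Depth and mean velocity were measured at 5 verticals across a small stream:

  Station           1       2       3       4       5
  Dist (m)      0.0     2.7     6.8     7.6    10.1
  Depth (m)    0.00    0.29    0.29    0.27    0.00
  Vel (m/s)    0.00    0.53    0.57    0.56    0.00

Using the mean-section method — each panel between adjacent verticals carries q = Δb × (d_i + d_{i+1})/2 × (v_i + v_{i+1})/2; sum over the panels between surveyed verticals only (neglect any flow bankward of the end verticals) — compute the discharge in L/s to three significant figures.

Panel 1-2: Δb = 2.7 m, d̄ = (0.00+0.29)/2 = 0.145, v̄ = (0.00+0.53)/2 = 0.265 → q = 2.7×0.145×0.265 = 0.1037 m³/s
Panel 2-3: Δb = 4.1 m, d̄ = (0.29+0.29)/2 = 0.29, v̄ = (0.53+0.57)/2 = 0.55 → q = 4.1×0.29×0.55 = 0.6540 m³/s
Panel 3-4: Δb = 0.8 m, d̄ = (0.29+0.27)/2 = 0.28, v̄ = (0.57+0.56)/2 = 0.565 → q = 0.8×0.28×0.565 = 0.1266 m³/s
Panel 4-5: Δb = 2.5 m, d̄ = (0.27+0.00)/2 = 0.135, v̄ = (0.56+0.00)/2 = 0.28 → q = 2.5×0.135×0.28 = 0.09450 m³/s
Q = Σ q = 0.9788 m³/s
= 0.9788 × 1000 = 978.8 L/s

979 L/s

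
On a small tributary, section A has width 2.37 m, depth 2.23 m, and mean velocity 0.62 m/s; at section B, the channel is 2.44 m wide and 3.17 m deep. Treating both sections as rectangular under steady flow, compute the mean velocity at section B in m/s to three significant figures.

Q = A₁V₁ = (2.37×2.23) × 0.62 = 3.277 m³/s
A₂ = 2.44 × 3.17 = 7.735 m²
V₂ = Q/A₂ = 3.277/7.735 = 0.4236 m/s

0.424 m/s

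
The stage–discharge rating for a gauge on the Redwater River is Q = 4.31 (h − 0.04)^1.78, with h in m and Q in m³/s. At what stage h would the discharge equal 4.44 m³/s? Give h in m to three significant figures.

h − h₀ = (Q/C)^(1/b) = (4.44/4.31)^(1/1.78) = 1.017 m
h = 0.04 + 1.017 = 1.057 m

1.06 m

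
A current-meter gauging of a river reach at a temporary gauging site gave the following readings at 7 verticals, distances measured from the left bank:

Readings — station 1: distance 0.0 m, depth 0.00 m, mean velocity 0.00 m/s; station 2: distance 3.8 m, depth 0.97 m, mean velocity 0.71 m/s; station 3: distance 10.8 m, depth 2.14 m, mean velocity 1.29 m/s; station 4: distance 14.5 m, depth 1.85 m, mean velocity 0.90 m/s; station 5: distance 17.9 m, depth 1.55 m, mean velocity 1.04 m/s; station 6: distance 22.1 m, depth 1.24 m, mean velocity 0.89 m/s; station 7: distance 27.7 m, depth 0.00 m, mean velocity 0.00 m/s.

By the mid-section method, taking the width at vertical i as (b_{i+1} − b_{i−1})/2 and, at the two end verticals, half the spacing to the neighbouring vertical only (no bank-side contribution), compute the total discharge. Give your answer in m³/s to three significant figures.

w_2 = (10.8 − 0.0)/2 = 5.4 m; q_2 = 0.71 × 0.97 × 5.4 = 3.719 m³/s
w_3 = (14.5 − 3.8)/2 = 5.35 m; q_3 = 1.29 × 2.14 × 5.35 = 14.77 m³/s
w_4 = (17.9 − 10.8)/2 = 3.55 m; q_4 = 0.90 × 1.85 × 3.55 = 5.911 m³/s
w_5 = (22.1 − 14.5)/2 = 3.8 m; q_5 = 1.04 × 1.55 × 3.8 = 6.126 m³/s
w_6 = (27.7 − 17.9)/2 = 4.9 m; q_6 = 0.89 × 1.24 × 4.9 = 5.408 m³/s
Stations 1, 7 contribute zero (depth or velocity is 0).
Q = Σ qᵢ = 35.93 m³/s

35.9 m³/s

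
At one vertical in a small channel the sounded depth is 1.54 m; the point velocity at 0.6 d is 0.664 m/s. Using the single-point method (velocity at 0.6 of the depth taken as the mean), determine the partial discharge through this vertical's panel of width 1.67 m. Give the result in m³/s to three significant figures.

v̄ = v₀.₆ = 0.664 m/s
q = v̄ × d × w = 0.6640 × 1.54 × 1.67 = 1.708 m³/s

1.71 m³/s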